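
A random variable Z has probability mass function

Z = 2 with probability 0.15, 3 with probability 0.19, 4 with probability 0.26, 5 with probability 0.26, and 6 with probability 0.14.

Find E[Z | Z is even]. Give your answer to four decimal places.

3.9636

P(Z is even) = 0.15 + 0.26 + 0.14 = 0.55.
E[Z | Z is even] = [2·0.15 + 4·0.26 + 6·0.14] / 0.55
 = 2.18 / 0.55
 = 218/55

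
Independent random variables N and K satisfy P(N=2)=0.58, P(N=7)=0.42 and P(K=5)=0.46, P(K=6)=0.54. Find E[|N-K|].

2.6664

E[|N-K|] = Σ_n Σ_k |n-k| · P(N=n)P(K=k)
 = 3·0.2668 + 4·0.3132 + 2·0.1932 + 1·0.2268
 = 0.8004 + 1.2528 + 0.3864 + 0.2268
 = 2.6664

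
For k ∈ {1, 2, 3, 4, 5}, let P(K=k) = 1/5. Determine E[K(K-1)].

E[K(K-1)] = Σ k(k-1)·P(K=k)
 = 0·1/5 + 2·1/5 + 6·1/5 + 12·1/5 + 20·1/5
 = 0 + 2/5 + 6/5 + 12/5 + 4
 = 8

8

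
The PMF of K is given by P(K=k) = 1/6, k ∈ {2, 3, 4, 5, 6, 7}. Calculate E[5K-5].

17.5

E[5K-5] = Σ (5k-5)·P(K=k)
 = 5·1/6 + 10·1/6 + 15·1/6 + 20·1/6 + 25·1/6 + 30·1/6
 = 5/6 + 5/3 + 5/2 + 10/3 + 25/6 + 5
 = 35/2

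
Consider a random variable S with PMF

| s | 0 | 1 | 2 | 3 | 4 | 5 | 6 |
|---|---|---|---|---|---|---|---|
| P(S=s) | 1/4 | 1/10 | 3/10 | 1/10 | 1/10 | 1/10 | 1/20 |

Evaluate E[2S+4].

E[2S+4] = Σ (2s+4)·P(S=s)
 = 4·1/4 + 6·1/10 + 8·3/10 + 10·1/10 + 12·1/10 + 14·1/10 + 16·1/20
 = 1 + 3/5 + 12/5 + 1 + 6/5 + 7/5 + 4/5
 = 42/5

8.4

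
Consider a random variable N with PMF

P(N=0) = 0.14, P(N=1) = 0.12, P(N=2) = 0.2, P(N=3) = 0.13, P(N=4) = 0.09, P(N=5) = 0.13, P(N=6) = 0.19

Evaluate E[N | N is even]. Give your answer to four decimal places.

3.0645

P(N is even) = 0.14 + 0.2 + 0.09 + 0.19 = 0.62.
E[N | N is even] = [0·0.14 + 2·0.2 + 4·0.09 + 6·0.19] / 0.62
 = 1.9 / 0.62
 = 95/31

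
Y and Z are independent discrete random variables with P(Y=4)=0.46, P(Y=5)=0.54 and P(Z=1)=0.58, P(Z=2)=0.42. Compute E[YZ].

6.4468

E[YZ] = Σ_y Σ_z yz · P(Y=y)P(Z=z)
 = 4·0.2668 + 8·0.1932 + 5·0.3132 + 10·0.2268
 = 1.0672 + 1.5456 + 1.566 + 2.268
 = 6.4468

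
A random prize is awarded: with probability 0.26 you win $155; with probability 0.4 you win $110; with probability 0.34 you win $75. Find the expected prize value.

109.8

E[payout] = 155·0.26 + 110·0.4 + 75·0.34
 = 40.3 + 44 + 25.5
 = 109.8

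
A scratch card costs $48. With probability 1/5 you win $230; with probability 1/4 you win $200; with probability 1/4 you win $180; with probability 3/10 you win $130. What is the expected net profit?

132

E[payout] = 230·1/5 + 200·1/4 + 180·1/4 + 130·3/10
 = 46 + 50 + 45 + 39
 = 180
Net = 180 - 48 = 132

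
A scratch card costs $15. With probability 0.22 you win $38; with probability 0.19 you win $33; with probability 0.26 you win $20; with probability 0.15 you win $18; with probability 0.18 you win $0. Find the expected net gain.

E[payout] = 38·0.22 + 33·0.19 + 20·0.26 + 18·0.15 + 0·0.18
 = 8.36 + 6.27 + 5.2 + 2.7 + 0
 = 22.53
Net = 22.53 - 15 = 7.53

7.53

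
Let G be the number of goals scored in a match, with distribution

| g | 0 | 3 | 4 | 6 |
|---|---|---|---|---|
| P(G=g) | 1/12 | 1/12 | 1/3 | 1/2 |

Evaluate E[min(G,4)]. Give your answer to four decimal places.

E[min(G,4)] = Σ min(g,4)·P(G=g)
 = 0·1/12 + 3·1/12 + 4·1/3 + 4·1/2
 = 0 + 1/4 + 4/3 + 2
 = 43/12

3.5833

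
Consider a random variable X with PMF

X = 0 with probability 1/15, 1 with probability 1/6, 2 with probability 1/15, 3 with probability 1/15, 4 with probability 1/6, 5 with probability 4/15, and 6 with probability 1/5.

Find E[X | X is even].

4

P(X is even) = 1/15 + 1/15 + 1/6 + 1/5 = 1/2.
E[X | X is even] = [0·1/15 + 2·1/15 + 4·1/6 + 6·1/5] / (1/2)
 = 2 / (1/2)
 = 4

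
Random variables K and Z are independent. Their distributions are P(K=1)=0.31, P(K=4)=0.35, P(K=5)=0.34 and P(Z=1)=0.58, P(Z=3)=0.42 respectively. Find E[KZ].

E[KZ] = Σ_k Σ_z kz · P(K=k)P(Z=z)
 = 1·0.1798 + 3·0.1302 + 4·0.203 + 12·0.147 + 5·0.1972 + 15·0.1428
 = 0.1798 + 0.3906 + 0.812 + 1.764 + 0.986 + 2.142
 = 6.2744

6.2744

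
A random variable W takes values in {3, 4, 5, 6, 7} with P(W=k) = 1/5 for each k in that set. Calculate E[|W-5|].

1.2

E[|W-5|] = Σ |w-5|·P(W=w)
 = 2·1/5 + 1·1/5 + 0·1/5 + 1·1/5 + 2·1/5
 = 2/5 + 1/5 + 0 + 1/5 + 2/5
 = 6/5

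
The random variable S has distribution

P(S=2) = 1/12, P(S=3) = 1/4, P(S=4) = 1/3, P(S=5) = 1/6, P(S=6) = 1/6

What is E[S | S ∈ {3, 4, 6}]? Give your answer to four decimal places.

4.1111

P(S ∈ {3, 4, 6}) = 1/4 + 1/3 + 1/6 = 3/4.
E[S | S ∈ {3, 4, 6}] = [3·1/4 + 4·1/3 + 6·1/6] / (3/4)
 = 37/12 / (3/4)
 = 37/9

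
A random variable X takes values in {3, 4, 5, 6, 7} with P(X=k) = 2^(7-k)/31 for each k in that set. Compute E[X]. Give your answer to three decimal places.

3.839

E[X] = Σ x·P(X=x)
 = 3·16/31 + 4·8/31 + 5·4/31 + 6·2/31 + 7·1/31
 = 48/31 + 32/31 + 20/31 + 12/31 + 7/31
 = 119/31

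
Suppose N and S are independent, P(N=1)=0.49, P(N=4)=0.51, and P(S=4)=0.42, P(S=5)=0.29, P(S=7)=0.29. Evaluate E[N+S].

E[N+S] = Σ_n Σ_s (n+s) · P(N=n)P(S=s)
 = 5·0.2058 + 6·0.1421 + 8·0.1421 + 8·0.2142 + 9·0.1479 + 11·0.1479
 = 1.029 + 0.8526 + 1.1368 + 1.7136 + 1.3311 + 1.6269
 = 7.69

7.69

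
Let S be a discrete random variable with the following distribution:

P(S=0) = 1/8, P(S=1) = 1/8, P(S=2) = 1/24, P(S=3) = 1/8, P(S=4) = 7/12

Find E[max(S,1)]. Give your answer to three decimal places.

E[max(S,1)] = Σ max(s,1)·P(S=s)
 = 1·1/8 + 1·1/8 + 2·1/24 + 3·1/8 + 4·7/12
 = 1/8 + 1/8 + 1/12 + 3/8 + 7/3
 = 73/24

3.042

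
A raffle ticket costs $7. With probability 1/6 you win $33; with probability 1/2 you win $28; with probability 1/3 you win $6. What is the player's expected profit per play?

E[payout] = 33·1/6 + 28·1/2 + 6·1/3
 = 11/2 + 14 + 2
 = 43/2
Net = 43/2 - 7 = 29/2

14.5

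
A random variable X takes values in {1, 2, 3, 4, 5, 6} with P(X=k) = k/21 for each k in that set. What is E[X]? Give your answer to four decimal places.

E[X] = Σ x·P(X=x)
 = 1·1/21 + 2·2/21 + 3·1/7 + 4·4/21 + 5·5/21 + 6·2/7
 = 1/21 + 4/21 + 3/7 + 16/21 + 25/21 + 12/7
 = 13/3

4.3333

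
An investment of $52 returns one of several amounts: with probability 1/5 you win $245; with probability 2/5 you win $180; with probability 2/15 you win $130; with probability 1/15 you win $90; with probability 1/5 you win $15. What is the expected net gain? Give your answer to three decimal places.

95.333

E[payout] = 245·1/5 + 180·2/5 + 130·2/15 + 90·1/15 + 15·1/5
 = 49 + 72 + 52/3 + 6 + 3
 = 442/3
Net = 442/3 - 52 = 286/3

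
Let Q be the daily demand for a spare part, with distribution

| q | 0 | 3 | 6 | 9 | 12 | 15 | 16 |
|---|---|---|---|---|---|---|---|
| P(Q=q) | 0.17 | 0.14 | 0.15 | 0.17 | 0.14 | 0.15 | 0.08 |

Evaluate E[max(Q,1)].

E[max(Q,1)] = Σ max(q,1)·P(Q=q)
 = 1·0.17 + 3·0.14 + 6·0.15 + 9·0.17 + 12·0.14 + 15·0.15 + 16·0.08
 = 0.17 + 0.42 + 0.9 + 1.53 + 1.68 + 2.25 + 1.28
 = 8.23

8.23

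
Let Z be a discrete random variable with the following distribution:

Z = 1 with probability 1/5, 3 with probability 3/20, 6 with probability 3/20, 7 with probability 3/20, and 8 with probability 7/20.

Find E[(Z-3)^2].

13.3

E[(Z-3)^2] = Σ (z-3)^2·P(Z=z)
 = 4·1/5 + 0·3/20 + 9·3/20 + 16·3/20 + 25·7/20
 = 4/5 + 0 + 27/20 + 12/5 + 35/4
 = 133/10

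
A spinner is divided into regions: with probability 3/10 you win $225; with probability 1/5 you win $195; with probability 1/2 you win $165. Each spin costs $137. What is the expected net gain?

52

E[payout] = 225·3/10 + 195·1/5 + 165·1/2
 = 135/2 + 39 + 165/2
 = 189
Net = 189 - 137 = 52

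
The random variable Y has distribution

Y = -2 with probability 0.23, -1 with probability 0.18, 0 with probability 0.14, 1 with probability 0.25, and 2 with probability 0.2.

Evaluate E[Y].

E[Y] = Σ y·P(Y=y)
 = (-2)·0.23 + (-1)·0.18 + 0·0.14 + 1·0.25 + 2·0.2
 = (-0.46) + (-0.18) + 0 + 0.25 + 0.4
 = 0.01

0.01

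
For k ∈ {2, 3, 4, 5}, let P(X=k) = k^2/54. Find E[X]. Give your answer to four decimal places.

E[X] = Σ x·P(X=x)
 = 2·2/27 + 3·1/6 + 4·8/27 + 5·25/54
 = 4/27 + 1/2 + 32/27 + 125/54
 = 112/27

4.1481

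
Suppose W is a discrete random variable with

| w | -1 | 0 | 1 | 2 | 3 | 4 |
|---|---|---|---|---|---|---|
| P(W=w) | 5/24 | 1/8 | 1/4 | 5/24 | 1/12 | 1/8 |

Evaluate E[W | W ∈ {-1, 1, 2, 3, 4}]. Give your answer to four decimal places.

1.3810

P(W ∈ {-1, 1, 2, 3, 4}) = 5/24 + 1/4 + 5/24 + 1/12 + 1/8 = 7/8.
E[W | W ∈ {-1, 1, 2, 3, 4}] = [(-1)·5/24 + 1·1/4 + 2·5/24 + 3·1/12 + 4·1/8] / (7/8)
 = 29/24 / (7/8)
 = 29/21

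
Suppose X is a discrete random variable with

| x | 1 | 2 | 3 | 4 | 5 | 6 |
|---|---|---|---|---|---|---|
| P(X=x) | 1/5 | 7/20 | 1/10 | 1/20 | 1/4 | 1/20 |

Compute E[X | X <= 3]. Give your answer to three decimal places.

P(X <= 3) = 1/5 + 7/20 + 1/10 = 13/20.
E[X | X <= 3] = [1·1/5 + 2·7/20 + 3·1/10] / (13/20)
 = 6/5 / (13/20)
 = 24/13

1.846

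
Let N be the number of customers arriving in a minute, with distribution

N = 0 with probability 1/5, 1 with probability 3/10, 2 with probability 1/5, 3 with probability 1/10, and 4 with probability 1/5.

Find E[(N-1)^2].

2.6

E[(N-1)^2] = Σ (n-1)^2·P(N=n)
 = 1·1/5 + 0·3/10 + 1·1/5 + 4·1/10 + 9·1/5
 = 1/5 + 0 + 1/5 + 2/5 + 9/5
 = 13/5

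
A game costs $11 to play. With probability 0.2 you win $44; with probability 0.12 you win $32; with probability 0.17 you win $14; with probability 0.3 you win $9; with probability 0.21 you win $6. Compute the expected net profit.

E[payout] = 44·0.2 + 32·0.12 + 14·0.17 + 9·0.3 + 6·0.21
 = 8.8 + 3.84 + 2.38 + 2.7 + 1.26
 = 18.98
Net = 18.98 - 11 = 7.98

7.98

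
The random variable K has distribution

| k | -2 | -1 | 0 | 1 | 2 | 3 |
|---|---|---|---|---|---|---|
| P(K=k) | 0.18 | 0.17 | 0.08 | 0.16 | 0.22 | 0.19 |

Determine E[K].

0.64

E[K] = Σ k·P(K=k)
 = (-2)·0.18 + (-1)·0.17 + 0·0.08 + 1·0.16 + 2·0.22 + 3·0.19
 = (-0.36) + (-0.17) + 0 + 0.16 + 0.44 + 0.57
 = 0.64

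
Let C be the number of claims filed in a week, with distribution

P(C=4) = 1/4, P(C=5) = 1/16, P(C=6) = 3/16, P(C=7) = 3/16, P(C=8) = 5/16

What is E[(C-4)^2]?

7.5

E[(C-4)^2] = Σ (c-4)^2·P(C=c)
 = 0·1/4 + 1·1/16 + 4·3/16 + 9·3/16 + 16·5/16
 = 0 + 1/16 + 3/4 + 27/16 + 5
 = 15/2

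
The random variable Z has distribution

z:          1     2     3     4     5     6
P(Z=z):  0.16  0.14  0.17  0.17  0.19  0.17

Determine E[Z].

3.6

E[Z] = Σ z·P(Z=z)
 = 1·0.16 + 2·0.14 + 3·0.17 + 4·0.17 + 5·0.19 + 6·0.17
 = 0.16 + 0.28 + 0.51 + 0.68 + 0.95 + 1.02
 = 3.6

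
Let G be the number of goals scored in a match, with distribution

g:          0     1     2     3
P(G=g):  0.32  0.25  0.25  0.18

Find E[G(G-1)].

E[G(G-1)] = Σ g(g-1)·P(G=g)
 = 0·0.32 + 0·0.25 + 2·0.25 + 6·0.18
 = 0 + 0 + 0.5 + 1.08
 = 1.58

1.58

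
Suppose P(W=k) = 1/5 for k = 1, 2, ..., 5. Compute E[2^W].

E[2^W] = Σ 2^w·P(W=w)
 = 2·1/5 + 4·1/5 + 8·1/5 + 16·1/5 + 32·1/5
 = 2/5 + 4/5 + 8/5 + 16/5 + 32/5
 = 62/5

12.4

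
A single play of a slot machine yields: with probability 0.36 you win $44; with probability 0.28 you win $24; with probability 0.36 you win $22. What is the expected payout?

30.48

E[payout] = 44·0.36 + 24·0.28 + 22·0.36
 = 15.84 + 6.72 + 7.92
 = 30.48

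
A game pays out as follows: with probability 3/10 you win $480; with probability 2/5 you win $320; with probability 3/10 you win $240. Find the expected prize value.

344

E[payout] = 480·3/10 + 320·2/5 + 240·3/10
 = 144 + 128 + 72
 = 344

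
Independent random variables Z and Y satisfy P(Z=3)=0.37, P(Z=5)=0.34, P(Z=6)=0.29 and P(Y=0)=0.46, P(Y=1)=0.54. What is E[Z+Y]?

5.09

E[Z+Y] = Σ_z Σ_y (z+y) · P(Z=z)P(Y=y)
 = 3·0.1702 + 4·0.1998 + 5·0.1564 + 6·0.1836 + 6·0.1334 + 7·0.1566
 = 0.5106 + 0.7992 + 0.782 + 1.1016 + 0.8004 + 1.0962
 = 5.09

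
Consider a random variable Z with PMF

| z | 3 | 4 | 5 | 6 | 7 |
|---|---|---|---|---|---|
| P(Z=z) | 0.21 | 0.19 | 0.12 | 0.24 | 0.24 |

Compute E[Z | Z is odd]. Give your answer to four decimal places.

P(Z is odd) = 0.21 + 0.12 + 0.24 = 0.57.
E[Z | Z is odd] = [3·0.21 + 5·0.12 + 7·0.24] / 0.57
 = 2.91 / 0.57
 = 97/19

5.1053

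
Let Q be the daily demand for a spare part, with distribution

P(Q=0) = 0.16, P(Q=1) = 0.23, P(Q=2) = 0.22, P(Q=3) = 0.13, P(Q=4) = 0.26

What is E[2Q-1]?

3.2

E[2Q-1] = Σ (2q-1)·P(Q=q)
 = (-1)·0.16 + 1·0.23 + 3·0.22 + 5·0.13 + 7·0.26
 = (-0.16) + 0.23 + 0.66 + 0.65 + 1.82
 = 3.2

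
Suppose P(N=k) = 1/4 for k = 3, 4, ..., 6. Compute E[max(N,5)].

5.25

E[max(N,5)] = Σ max(n,5)·P(N=n)
 = 5·1/4 + 5·1/4 + 5·1/4 + 6·1/4
 = 5/4 + 5/4 + 5/4 + 3/2
 = 21/4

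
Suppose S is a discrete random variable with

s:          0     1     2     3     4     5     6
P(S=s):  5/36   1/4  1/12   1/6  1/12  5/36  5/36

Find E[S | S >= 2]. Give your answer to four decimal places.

P(S >= 2) = 1/12 + 1/6 + 1/12 + 5/36 + 5/36 = 11/18.
E[S | S >= 2] = [2·1/12 + 3·1/6 + 4·1/12 + 5·5/36 + 6·5/36] / (11/18)
 = 91/36 / (11/18)
 = 91/22

4.1364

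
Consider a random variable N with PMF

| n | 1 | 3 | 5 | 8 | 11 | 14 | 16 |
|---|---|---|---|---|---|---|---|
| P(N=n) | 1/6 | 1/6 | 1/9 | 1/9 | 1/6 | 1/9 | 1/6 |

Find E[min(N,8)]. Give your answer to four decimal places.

5.6667

E[min(N,8)] = Σ min(n,8)·P(N=n)
 = 1·1/6 + 3·1/6 + 5·1/9 + 8·1/9 + 8·1/6 + 8·1/9 + 8·1/6
 = 1/6 + 1/2 + 5/9 + 8/9 + 4/3 + 8/9 + 4/3
 = 17/3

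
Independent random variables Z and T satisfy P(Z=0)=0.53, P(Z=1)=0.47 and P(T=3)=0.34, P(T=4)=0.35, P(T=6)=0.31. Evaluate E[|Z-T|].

3.81

E[|Z-T|] = Σ_z Σ_t |z-t| · P(Z=z)P(T=t)
 = 3·0.1802 + 4·0.1855 + 6·0.1643 + 2·0.1598 + 3·0.1645 + 5·0.1457
 = 0.5406 + 0.742 + 0.9858 + 0.3196 + 0.4935 + 0.7285
 = 3.81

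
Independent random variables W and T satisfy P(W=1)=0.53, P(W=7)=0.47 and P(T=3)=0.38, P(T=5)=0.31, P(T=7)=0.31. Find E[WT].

E[WT] = Σ_w Σ_t wt · P(W=w)P(T=t)
 = 3·0.2014 + 5·0.1643 + 7·0.1643 + 21·0.1786 + 35·0.1457 + 49·0.1457
 = 0.6042 + 0.8215 + 1.1501 + 3.7506 + 5.0995 + 7.1393
 = 18.5652

18.5652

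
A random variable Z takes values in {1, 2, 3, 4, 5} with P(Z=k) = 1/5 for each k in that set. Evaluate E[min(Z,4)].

E[min(Z,4)] = Σ min(z,4)·P(Z=z)
 = 1·1/5 + 2·1/5 + 3·1/5 + 4·1/5 + 4·1/5
 = 1/5 + 2/5 + 3/5 + 4/5 + 4/5
 = 14/5

2.8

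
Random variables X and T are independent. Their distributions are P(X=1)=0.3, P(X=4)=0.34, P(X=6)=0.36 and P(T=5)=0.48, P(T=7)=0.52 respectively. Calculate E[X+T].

9.86

E[X+T] = Σ_x Σ_t (x+t) · P(X=x)P(T=t)
 = 6·0.144 + 8·0.156 + 9·0.1632 + 11·0.1768 + 11·0.1728 + 13·0.1872
 = 0.864 + 1.248 + 1.4688 + 1.9448 + 1.9008 + 2.4336
 = 9.86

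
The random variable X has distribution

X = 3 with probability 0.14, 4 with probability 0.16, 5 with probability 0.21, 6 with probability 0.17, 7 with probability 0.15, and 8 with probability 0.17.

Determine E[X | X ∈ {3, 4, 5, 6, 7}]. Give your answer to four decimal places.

P(X ∈ {3, 4, 5, 6, 7}) = 0.14 + 0.16 + 0.21 + 0.17 + 0.15 = 0.83.
E[X | X ∈ {3, 4, 5, 6, 7}] = [3·0.14 + 4·0.16 + 5·0.21 + 6·0.17 + 7·0.15] / 0.83
 = 4.18 / 0.83
 = 418/83

5.0361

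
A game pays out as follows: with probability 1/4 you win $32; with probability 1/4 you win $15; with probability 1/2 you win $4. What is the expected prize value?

E[payout] = 32·1/4 + 15·1/4 + 4·1/2
 = 8 + 15/4 + 2
 = 55/4

13.75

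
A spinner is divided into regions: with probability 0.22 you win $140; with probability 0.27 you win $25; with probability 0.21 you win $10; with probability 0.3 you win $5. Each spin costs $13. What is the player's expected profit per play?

28.15

E[payout] = 140·0.22 + 25·0.27 + 10·0.21 + 5·0.3
 = 30.8 + 6.75 + 2.1 + 1.5
 = 41.15
Net = 41.15 - 13 = 28.15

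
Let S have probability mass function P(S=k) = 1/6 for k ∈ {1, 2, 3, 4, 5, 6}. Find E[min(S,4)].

E[min(S,4)] = Σ min(s,4)·P(S=s)
 = 1·1/6 + 2·1/6 + 3·1/6 + 4·1/6 + 4·1/6 + 4·1/6
 = 1/6 + 1/3 + 1/2 + 2/3 + 2/3 + 2/3
 = 3

3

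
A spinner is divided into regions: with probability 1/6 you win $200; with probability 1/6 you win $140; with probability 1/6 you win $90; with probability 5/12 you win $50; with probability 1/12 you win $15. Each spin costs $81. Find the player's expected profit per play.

E[payout] = 200·1/6 + 140·1/6 + 90·1/6 + 50·5/12 + 15·1/12
 = 100/3 + 70/3 + 15 + 125/6 + 5/4
 = 375/4
Net = 375/4 - 81 = 51/4

12.75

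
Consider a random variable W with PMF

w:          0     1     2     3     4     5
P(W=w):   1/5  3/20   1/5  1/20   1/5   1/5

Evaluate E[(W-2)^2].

3.6

E[(W-2)^2] = Σ (w-2)^2·P(W=w)
 = 4·1/5 + 1·3/20 + 0·1/5 + 1·1/20 + 4·1/5 + 9·1/5
 = 4/5 + 3/20 + 0 + 1/20 + 4/5 + 9/5
 = 18/5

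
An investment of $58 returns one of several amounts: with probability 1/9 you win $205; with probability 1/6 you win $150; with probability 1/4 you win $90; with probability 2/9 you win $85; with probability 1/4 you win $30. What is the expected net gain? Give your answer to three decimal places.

38.667

E[payout] = 205·1/9 + 150·1/6 + 90·1/4 + 85·2/9 + 30·1/4
 = 205/9 + 25 + 45/2 + 170/9 + 15/2
 = 290/3
Net = 290/3 - 58 = 116/3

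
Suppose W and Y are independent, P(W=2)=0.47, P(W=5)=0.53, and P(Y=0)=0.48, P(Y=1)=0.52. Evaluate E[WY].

1.8668

E[WY] = Σ_w Σ_y wy · P(W=w)P(Y=y)
 = 0·0.2256 + 2·0.2444 + 0·0.2544 + 5·0.2756
 = 0 + 0.4888 + 0 + 1.378
 = 1.8668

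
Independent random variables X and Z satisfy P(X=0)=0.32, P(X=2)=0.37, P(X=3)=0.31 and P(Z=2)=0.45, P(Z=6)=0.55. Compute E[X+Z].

5.87

E[X+Z] = Σ_x Σ_z (x+z) · P(X=x)P(Z=z)
 = 2·0.144 + 6·0.176 + 4·0.1665 + 8·0.2035 + 5·0.1395 + 9·0.1705
 = 0.288 + 1.056 + 0.666 + 1.628 + 0.6975 + 1.5345
 = 5.87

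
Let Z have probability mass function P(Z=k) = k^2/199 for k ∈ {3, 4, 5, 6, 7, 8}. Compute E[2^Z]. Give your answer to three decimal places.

131.095

E[2^Z] = Σ 2^z·P(Z=z)
 = 8·9/199 + 16·16/199 + 32·25/199 + 64·36/199 + 128·49/199 + 256·64/199
 = 72/199 + 256/199 + 800/199 + 2304/199 + 6272/199 + 16384/199
 = 26088/199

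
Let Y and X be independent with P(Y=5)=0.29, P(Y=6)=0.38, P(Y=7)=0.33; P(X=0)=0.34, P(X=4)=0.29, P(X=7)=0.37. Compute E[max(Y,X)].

E[max(Y,X)] = Σ_y Σ_x max(y,x) · P(Y=y)P(X=x)
 = 5·0.0986 + 5·0.0841 + 7·0.1073 + 6·0.1292 + 6·0.1102 + 7·0.1406 + 7·0.1122 + 7·0.0957 + 7·0.1221
 = 0.493 + 0.4205 + 0.7511 + 0.7752 + 0.6612 + 0.9842 + 0.7854 + 0.6699 + 0.8547
 = 6.3952

6.3952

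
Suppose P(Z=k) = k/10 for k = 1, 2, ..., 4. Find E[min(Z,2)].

1.9

E[min(Z,2)] = Σ min(z,2)·P(Z=z)
 = 1·1/10 + 2·1/5 + 2·3/10 + 2·2/5
 = 1/10 + 2/5 + 3/5 + 4/5
 = 19/10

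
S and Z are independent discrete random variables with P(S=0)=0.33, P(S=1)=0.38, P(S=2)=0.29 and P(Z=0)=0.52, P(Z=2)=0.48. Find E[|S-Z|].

0.9984

E[|S-Z|] = Σ_s Σ_z |s-z| · P(S=s)P(Z=z)
 = 0·0.1716 + 2·0.1584 + 1·0.1976 + 1·0.1824 + 2·0.1508 + 0·0.1392
 = 0 + 0.3168 + 0.1976 + 0.1824 + 0.3016 + 0
 = 0.9984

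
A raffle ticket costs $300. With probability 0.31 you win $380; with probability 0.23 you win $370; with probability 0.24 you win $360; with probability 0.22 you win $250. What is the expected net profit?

44.3

E[payout] = 380·0.31 + 370·0.23 + 360·0.24 + 250·0.22
 = 117.8 + 85.1 + 86.4 + 55
 = 344.3
Net = 344.3 - 300 = 44.3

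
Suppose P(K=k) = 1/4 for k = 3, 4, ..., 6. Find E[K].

4.5

E[K] = Σ k·P(K=k)
 = 3·1/4 + 4·1/4 + 5·1/4 + 6·1/4
 = 3/4 + 1 + 5/4 + 3/2
 = 9/2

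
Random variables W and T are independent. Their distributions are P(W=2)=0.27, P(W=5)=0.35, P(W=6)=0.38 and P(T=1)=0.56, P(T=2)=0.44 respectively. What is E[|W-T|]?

3.13

E[|W-T|] = Σ_w Σ_t |w-t| · P(W=w)P(T=t)
 = 1·0.1512 + 0·0.1188 + 4·0.196 + 3·0.154 + 5·0.2128 + 4·0.1672
 = 0.1512 + 0 + 0.784 + 0.462 + 1.064 + 0.6688
 = 3.13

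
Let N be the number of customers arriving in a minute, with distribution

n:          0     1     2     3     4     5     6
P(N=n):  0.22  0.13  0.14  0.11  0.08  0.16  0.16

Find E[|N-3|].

E[|N-3|] = Σ |n-3|·P(N=n)
 = 3·0.22 + 2·0.13 + 1·0.14 + 0·0.11 + 1·0.08 + 2·0.16 + 3·0.16
 = 0.66 + 0.26 + 0.14 + 0 + 0.08 + 0.32 + 0.48
 = 1.94

1.94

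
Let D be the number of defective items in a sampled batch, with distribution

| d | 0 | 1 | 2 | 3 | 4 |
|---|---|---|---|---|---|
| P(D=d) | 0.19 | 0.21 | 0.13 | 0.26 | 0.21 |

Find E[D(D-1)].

4.34

E[D(D-1)] = Σ d(d-1)·P(D=d)
 = 0·0.19 + 0·0.21 + 2·0.13 + 6·0.26 + 12·0.21
 = 0 + 0 + 0.26 + 1.56 + 2.52
 = 4.34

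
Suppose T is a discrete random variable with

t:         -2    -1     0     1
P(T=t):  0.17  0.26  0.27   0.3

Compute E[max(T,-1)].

E[max(T,-1)] = Σ max(t,-1)·P(T=t)
 = (-1)·0.17 + (-1)·0.26 + 0·0.27 + 1·0.3
 = (-0.17) + (-0.26) + 0 + 0.3
 = -0.13

-0.13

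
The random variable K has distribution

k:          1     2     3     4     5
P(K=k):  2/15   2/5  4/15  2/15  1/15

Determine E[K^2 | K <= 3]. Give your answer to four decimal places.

5.1667

P(K <= 3) = 2/15 + 2/5 + 4/15 = 4/5.
E[K^2 | K <= 3] = [1·2/15 + 4·2/5 + 9·4/15] / (4/5)
 = 62/15 / (4/5)
 = 31/6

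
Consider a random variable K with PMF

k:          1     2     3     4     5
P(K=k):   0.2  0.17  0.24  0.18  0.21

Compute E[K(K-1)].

8.14

E[K(K-1)] = Σ k(k-1)·P(K=k)
 = 0·0.2 + 2·0.17 + 6·0.24 + 12·0.18 + 20·0.21
 = 0 + 0.34 + 1.44 + 2.16 + 4.2
 = 8.14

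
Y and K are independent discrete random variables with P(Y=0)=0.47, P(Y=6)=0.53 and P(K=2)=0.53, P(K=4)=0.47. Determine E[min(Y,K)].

1.5582

E[min(Y,K)] = Σ_y Σ_k min(y,k) · P(Y=y)P(K=k)
 = 0·0.2491 + 0·0.2209 + 2·0.2809 + 4·0.2491
 = 0 + 0 + 0.5618 + 0.9964
 = 1.5582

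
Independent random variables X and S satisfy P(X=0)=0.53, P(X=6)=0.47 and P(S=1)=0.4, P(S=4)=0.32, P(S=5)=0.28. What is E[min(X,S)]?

1.4476

E[min(X,S)] = Σ_x Σ_s min(x,s) · P(X=x)P(S=s)
 = 0·0.212 + 0·0.1696 + 0·0.1484 + 1·0.188 + 4·0.1504 + 5·0.1316
 = 0 + 0 + 0 + 0.188 + 0.6016 + 0.658
 = 1.4476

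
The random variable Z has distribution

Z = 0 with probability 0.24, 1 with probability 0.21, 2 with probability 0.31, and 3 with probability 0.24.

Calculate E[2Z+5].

8.1

E[2Z+5] = Σ (2z+5)·P(Z=z)
 = 5·0.24 + 7·0.21 + 9·0.31 + 11·0.24
 = 1.2 + 1.47 + 2.79 + 2.64
 = 8.1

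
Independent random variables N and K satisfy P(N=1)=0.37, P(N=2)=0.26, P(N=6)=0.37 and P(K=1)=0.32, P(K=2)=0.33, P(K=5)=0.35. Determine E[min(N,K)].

1.8169

E[min(N,K)] = Σ_n Σ_k min(n,k) · P(N=n)P(K=k)
 = 1·0.1184 + 1·0.1221 + 1·0.1295 + 1·0.0832 + 2·0.0858 + 2·0.091 + 1·0.1184 + 2·0.1221 + 5·0.1295
 = 0.1184 + 0.1221 + 0.1295 + 0.0832 + 0.1716 + 0.182 + 0.1184 + 0.2442 + 0.6475
 = 1.8169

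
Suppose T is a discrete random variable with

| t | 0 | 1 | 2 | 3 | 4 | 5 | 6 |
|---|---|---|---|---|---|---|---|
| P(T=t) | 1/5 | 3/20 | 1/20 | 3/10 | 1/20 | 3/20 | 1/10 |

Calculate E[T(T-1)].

8.5

E[T(T-1)] = Σ t(t-1)·P(T=t)
 = 0·1/5 + 0·3/20 + 2·1/20 + 6·3/10 + 12·1/20 + 20·3/20 + 30·1/10
 = 0 + 0 + 1/10 + 9/5 + 3/5 + 3 + 3
 = 17/2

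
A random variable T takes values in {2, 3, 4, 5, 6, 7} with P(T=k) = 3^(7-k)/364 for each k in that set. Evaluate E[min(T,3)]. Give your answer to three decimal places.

2.332

E[min(T,3)] = Σ min(t,3)·P(T=t)
 = 2·243/364 + 3·81/364 + 3·27/364 + 3·9/364 + 3·3/364 + 3·1/364
 = 243/182 + 243/364 + 81/364 + 27/364 + 9/364 + 3/364
 = 849/364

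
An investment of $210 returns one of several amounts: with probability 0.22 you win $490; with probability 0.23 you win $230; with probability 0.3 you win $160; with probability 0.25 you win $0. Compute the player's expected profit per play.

-1.3

E[payout] = 490·0.22 + 230·0.23 + 160·0.3 + 0·0.25
 = 107.8 + 52.9 + 48 + 0
 = 208.7
Net = 208.7 - 210 = -1.3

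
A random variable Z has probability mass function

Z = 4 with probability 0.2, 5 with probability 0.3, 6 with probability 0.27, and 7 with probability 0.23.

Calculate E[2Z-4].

E[2Z-4] = Σ (2z-4)·P(Z=z)
 = 4·0.2 + 6·0.3 + 8·0.27 + 10·0.23
 = 0.8 + 1.8 + 2.16 + 2.3
 = 7.06

7.06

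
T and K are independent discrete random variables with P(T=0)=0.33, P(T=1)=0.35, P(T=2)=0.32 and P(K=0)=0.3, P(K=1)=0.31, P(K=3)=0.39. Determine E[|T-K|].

E[|T-K|] = Σ_t Σ_k |t-k| · P(T=t)P(K=k)
 = 0·0.099 + 1·0.1023 + 3·0.1287 + 1·0.105 + 0·0.1085 + 2·0.1365 + 2·0.096 + 1·0.0992 + 1·0.1248
 = 0 + 0.1023 + 0.3861 + 0.105 + 0 + 0.273 + 0.192 + 0.0992 + 0.1248
 = 1.2824

1.2824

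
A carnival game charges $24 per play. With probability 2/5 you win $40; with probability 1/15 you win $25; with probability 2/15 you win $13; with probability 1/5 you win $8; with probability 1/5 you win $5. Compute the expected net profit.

E[payout] = 40·2/5 + 25·1/15 + 13·2/15 + 8·1/5 + 5·1/5
 = 16 + 5/3 + 26/15 + 8/5 + 1
 = 22
Net = 22 - 24 = -2

-2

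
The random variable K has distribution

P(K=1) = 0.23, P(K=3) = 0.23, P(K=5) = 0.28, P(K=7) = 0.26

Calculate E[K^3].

E[K^3] = Σ k^3·P(K=k)
 = 1·0.23 + 27·0.23 + 125·0.28 + 343·0.26
 = 0.23 + 6.21 + 35 + 89.18
 = 130.62

130.62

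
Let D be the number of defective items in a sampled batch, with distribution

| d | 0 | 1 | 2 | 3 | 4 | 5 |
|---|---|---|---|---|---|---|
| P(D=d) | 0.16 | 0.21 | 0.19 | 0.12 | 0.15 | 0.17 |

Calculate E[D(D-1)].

E[D(D-1)] = Σ d(d-1)·P(D=d)
 = 0·0.16 + 0·0.21 + 2·0.19 + 6·0.12 + 12·0.15 + 20·0.17
 = 0 + 0 + 0.38 + 0.72 + 1.8 + 3.4
 = 6.3

6.3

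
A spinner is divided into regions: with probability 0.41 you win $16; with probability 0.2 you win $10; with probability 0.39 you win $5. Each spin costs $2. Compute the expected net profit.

8.51

E[payout] = 16·0.41 + 10·0.2 + 5·0.39
 = 6.56 + 2 + 1.95
 = 10.51
Net = 10.51 - 2 = 8.51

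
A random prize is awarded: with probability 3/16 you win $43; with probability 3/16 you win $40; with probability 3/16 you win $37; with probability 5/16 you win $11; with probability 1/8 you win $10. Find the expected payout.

E[payout] = 43·3/16 + 40·3/16 + 37·3/16 + 11·5/16 + 10·1/8
 = 129/16 + 15/2 + 111/16 + 55/16 + 5/4
 = 435/16

27.1875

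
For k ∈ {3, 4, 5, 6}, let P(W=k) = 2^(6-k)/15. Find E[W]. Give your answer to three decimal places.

E[W] = Σ w·P(W=w)
 = 3·8/15 + 4·4/15 + 5·2/15 + 6·1/15
 = 8/5 + 16/15 + 2/3 + 2/5
 = 56/15

3.733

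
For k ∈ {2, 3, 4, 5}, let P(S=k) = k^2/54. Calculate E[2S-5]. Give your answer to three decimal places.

E[2S-5] = Σ (2s-5)·P(S=s)
 = (-1)·2/27 + 1·1/6 + 3·8/27 + 5·25/54
 = (-2/27) + 1/6 + 8/9 + 125/54
 = 89/27

3.296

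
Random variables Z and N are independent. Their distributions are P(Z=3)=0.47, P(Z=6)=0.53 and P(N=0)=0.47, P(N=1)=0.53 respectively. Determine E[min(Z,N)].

E[min(Z,N)] = Σ_z Σ_n min(z,n) · P(Z=z)P(N=n)
 = 0·0.2209 + 1·0.2491 + 0·0.2491 + 1·0.2809
 = 0 + 0.2491 + 0 + 0.2809
 = 0.53

0.53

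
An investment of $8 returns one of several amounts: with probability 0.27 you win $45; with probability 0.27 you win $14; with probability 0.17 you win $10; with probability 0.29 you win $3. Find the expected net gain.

E[payout] = 45·0.27 + 14·0.27 + 10·0.17 + 3·0.29
 = 12.15 + 3.78 + 1.7 + 0.87
 = 18.5
Net = 18.5 - 8 = 10.5

10.5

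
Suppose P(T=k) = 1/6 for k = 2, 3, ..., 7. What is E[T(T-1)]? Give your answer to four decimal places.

E[T(T-1)] = Σ t(t-1)·P(T=t)
 = 2·1/6 + 6·1/6 + 12·1/6 + 20·1/6 + 30·1/6 + 42·1/6
 = 1/3 + 1 + 2 + 10/3 + 5 + 7
 = 56/3

18.6667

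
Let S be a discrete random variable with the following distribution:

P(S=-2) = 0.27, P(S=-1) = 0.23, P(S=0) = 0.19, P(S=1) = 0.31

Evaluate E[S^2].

1.62

E[S^2] = Σ s^2·P(S=s)
 = 4·0.27 + 1·0.23 + 0·0.19 + 1·0.31
 = 1.08 + 0.23 + 0 + 0.31
 = 1.62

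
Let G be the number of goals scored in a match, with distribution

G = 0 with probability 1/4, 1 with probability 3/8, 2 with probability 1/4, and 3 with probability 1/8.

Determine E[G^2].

2.5

E[G^2] = Σ g^2·P(G=g)
 = 0·1/4 + 1·3/8 + 4·1/4 + 9·1/8
 = 0 + 3/8 + 1 + 9/8
 = 5/2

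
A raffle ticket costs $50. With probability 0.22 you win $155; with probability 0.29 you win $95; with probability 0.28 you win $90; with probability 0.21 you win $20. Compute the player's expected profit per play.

41.05

E[payout] = 155·0.22 + 95·0.29 + 90·0.28 + 20·0.21
 = 34.1 + 27.55 + 25.2 + 4.2
 = 91.05
Net = 91.05 - 50 = 41.05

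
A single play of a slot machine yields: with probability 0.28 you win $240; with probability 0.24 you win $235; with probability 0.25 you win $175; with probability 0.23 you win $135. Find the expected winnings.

198.4

E[payout] = 240·0.28 + 235·0.24 + 175·0.25 + 135·0.23
 = 67.2 + 56.4 + 43.75 + 31.05
 = 198.4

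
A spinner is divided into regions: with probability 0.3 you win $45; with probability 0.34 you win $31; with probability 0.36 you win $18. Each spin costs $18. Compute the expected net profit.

E[payout] = 45·0.3 + 31·0.34 + 18·0.36
 = 13.5 + 10.54 + 6.48
 = 30.52
Net = 30.52 - 18 = 12.52

12.52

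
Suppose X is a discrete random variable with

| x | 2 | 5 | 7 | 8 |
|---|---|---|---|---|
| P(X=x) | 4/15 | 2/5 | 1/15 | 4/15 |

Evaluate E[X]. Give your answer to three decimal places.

E[X] = Σ x·P(X=x)
 = 2·4/15 + 5·2/5 + 7·1/15 + 8·4/15
 = 8/15 + 2 + 7/15 + 32/15
 = 77/15

5.133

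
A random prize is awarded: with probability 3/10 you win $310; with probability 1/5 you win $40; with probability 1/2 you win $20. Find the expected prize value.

E[payout] = 310·3/10 + 40·1/5 + 20·1/2
 = 93 + 8 + 10
 = 111

111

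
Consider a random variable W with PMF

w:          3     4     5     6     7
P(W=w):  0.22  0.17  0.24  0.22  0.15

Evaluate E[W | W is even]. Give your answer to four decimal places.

5.1282

P(W is even) = 0.17 + 0.22 = 0.39.
E[W | W is even] = [4·0.17 + 6·0.22] / 0.39
 = 2 / 0.39
 = 200/39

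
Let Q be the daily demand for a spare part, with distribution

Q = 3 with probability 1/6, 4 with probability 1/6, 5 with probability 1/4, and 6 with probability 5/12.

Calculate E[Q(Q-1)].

20.5

E[Q(Q-1)] = Σ q(q-1)·P(Q=q)
 = 6·1/6 + 12·1/6 + 20·1/4 + 30·5/12
 = 1 + 2 + 5 + 25/2
 = 41/2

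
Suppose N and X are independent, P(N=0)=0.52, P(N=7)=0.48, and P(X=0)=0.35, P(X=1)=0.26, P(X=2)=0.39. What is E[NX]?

3.4944

E[NX] = Σ_n Σ_x nx · P(N=n)P(X=x)
 = 0·0.182 + 0·0.1352 + 0·0.2028 + 0·0.168 + 7·0.1248 + 14·0.1872
 = 0 + 0 + 0 + 0 + 0.8736 + 2.6208
 = 3.4944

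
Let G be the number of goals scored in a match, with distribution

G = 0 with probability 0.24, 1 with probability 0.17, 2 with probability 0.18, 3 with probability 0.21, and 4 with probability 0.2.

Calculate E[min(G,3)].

1.76

E[min(G,3)] = Σ min(g,3)·P(G=g)
 = 0·0.24 + 1·0.17 + 2·0.18 + 3·0.21 + 3·0.2
 = 0 + 0.17 + 0.36 + 0.63 + 0.6
 = 1.76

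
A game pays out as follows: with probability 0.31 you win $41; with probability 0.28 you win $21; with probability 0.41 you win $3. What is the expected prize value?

19.82

E[payout] = 41·0.31 + 21·0.28 + 3·0.41
 = 12.71 + 5.88 + 1.23
 = 19.82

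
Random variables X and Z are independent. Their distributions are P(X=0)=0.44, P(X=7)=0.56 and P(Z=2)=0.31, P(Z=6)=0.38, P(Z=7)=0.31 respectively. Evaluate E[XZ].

E[XZ] = Σ_x Σ_z xz · P(X=x)P(Z=z)
 = 0·0.1364 + 0·0.1672 + 0·0.1364 + 14·0.1736 + 42·0.2128 + 49·0.1736
 = 0 + 0 + 0 + 2.4304 + 8.9376 + 8.5064
 = 19.8744

19.8744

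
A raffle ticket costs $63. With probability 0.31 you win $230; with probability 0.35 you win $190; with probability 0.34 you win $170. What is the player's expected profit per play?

132.6

E[payout] = 230·0.31 + 190·0.35 + 170·0.34
 = 71.3 + 66.5 + 57.8
 = 195.6
Net = 195.6 - 63 = 132.6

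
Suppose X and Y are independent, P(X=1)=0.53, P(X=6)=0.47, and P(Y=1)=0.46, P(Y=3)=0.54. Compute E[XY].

E[XY] = Σ_x Σ_y xy · P(X=x)P(Y=y)
 = 1·0.2438 + 3·0.2862 + 6·0.2162 + 18·0.2538
 = 0.2438 + 0.8586 + 1.2972 + 4.5684
 = 6.968

6.968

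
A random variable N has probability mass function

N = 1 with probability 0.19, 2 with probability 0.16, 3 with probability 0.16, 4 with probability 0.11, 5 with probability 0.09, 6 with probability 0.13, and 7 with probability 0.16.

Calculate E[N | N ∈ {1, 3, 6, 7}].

4.015625

P(N ∈ {1, 3, 6, 7}) = 0.19 + 0.16 + 0.13 + 0.16 = 0.64.
E[N | N ∈ {1, 3, 6, 7}] = [1·0.19 + 3·0.16 + 6·0.13 + 7·0.16] / 0.64
 = 2.57 / 0.64
 = 257/64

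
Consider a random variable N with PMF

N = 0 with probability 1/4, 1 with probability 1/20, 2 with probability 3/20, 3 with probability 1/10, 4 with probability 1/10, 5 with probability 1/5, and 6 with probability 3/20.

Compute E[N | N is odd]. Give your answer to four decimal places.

P(N is odd) = 1/20 + 1/10 + 1/5 = 7/20.
E[N | N is odd] = [1·1/20 + 3·1/10 + 5·1/5] / (7/20)
 = 27/20 / (7/20)
 = 27/7

3.8571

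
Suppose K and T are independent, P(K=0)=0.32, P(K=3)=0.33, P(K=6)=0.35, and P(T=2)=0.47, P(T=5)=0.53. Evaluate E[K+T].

6.68

E[K+T] = Σ_k Σ_t (k+t) · P(K=k)P(T=t)
 = 2·0.1504 + 5·0.1696 + 5·0.1551 + 8·0.1749 + 8·0.1645 + 11·0.1855
 = 0.3008 + 0.848 + 0.7755 + 1.3992 + 1.316 + 2.0405
 = 6.68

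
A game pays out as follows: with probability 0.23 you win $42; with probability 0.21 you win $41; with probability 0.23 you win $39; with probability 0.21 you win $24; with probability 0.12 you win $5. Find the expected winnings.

32.88

E[payout] = 42·0.23 + 41·0.21 + 39·0.23 + 24·0.21 + 5·0.12
 = 9.66 + 8.61 + 8.97 + 5.04 + 0.6
 = 32.88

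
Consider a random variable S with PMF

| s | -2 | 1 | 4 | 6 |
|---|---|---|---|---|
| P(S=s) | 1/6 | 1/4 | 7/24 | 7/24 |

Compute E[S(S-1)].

13.25

E[S(S-1)] = Σ s(s-1)·P(S=s)
 = 6·1/6 + 0·1/4 + 12·7/24 + 30·7/24
 = 1 + 0 + 7/2 + 35/4
 = 53/4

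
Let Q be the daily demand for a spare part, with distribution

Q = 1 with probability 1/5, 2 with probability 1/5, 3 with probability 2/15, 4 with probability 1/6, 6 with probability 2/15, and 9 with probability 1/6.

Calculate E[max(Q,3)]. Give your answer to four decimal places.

4.5667

E[max(Q,3)] = Σ max(q,3)·P(Q=q)
 = 3·1/5 + 3·1/5 + 3·2/15 + 4·1/6 + 6·2/15 + 9·1/6
 = 3/5 + 3/5 + 2/5 + 2/3 + 4/5 + 3/2
 = 137/30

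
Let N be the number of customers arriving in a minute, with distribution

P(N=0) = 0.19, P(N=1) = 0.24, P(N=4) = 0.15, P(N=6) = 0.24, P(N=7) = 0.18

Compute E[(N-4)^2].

7.78

E[(N-4)^2] = Σ (n-4)^2·P(N=n)
 = 16·0.19 + 9·0.24 + 0·0.15 + 4·0.24 + 9·0.18
 = 3.04 + 2.16 + 0 + 0.96 + 1.62
 = 7.78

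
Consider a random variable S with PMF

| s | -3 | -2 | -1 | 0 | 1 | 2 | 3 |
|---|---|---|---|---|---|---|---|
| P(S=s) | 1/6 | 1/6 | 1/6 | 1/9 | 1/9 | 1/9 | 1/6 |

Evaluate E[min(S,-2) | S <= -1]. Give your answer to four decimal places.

P(S <= -1) = 1/6 + 1/6 + 1/6 = 1/2.
E[min(S,-2) | S <= -1] = [(-3)·1/6 + (-2)·1/6 + (-2)·1/6] / (1/2)
 = -7/6 / (1/2)
 = -7/3

-2.3333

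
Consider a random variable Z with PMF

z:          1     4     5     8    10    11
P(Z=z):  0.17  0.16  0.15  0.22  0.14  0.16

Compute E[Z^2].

E[Z^2] = Σ z^2·P(Z=z)
 = 1·0.17 + 16·0.16 + 25·0.15 + 64·0.22 + 100·0.14 + 121·0.16
 = 0.17 + 2.56 + 3.75 + 14.08 + 14 + 19.36
 = 53.92

53.92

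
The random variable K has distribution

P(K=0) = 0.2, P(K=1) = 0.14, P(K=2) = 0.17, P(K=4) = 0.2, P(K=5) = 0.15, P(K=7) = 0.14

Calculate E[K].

E[K] = Σ k·P(K=k)
 = 0·0.2 + 1·0.14 + 2·0.17 + 4·0.2 + 5·0.15 + 7·0.14
 = 0 + 0.14 + 0.34 + 0.8 + 0.75 + 0.98
 = 3.01

3.01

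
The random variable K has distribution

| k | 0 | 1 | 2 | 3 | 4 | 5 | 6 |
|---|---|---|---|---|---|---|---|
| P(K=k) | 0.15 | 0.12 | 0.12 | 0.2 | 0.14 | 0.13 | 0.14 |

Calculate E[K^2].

E[K^2] = Σ k^2·P(K=k)
 = 0·0.15 + 1·0.12 + 4·0.12 + 9·0.2 + 16·0.14 + 25·0.13 + 36·0.14
 = 0 + 0.12 + 0.48 + 1.8 + 2.24 + 3.25 + 5.04
 = 12.93

12.93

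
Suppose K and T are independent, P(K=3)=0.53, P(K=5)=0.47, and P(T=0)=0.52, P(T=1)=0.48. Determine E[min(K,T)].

0.48

E[min(K,T)] = Σ_k Σ_t min(k,t) · P(K=k)P(T=t)
 = 0·0.2756 + 1·0.2544 + 0·0.2444 + 1·0.2256
 = 0 + 0.2544 + 0 + 0.2256
 = 0.48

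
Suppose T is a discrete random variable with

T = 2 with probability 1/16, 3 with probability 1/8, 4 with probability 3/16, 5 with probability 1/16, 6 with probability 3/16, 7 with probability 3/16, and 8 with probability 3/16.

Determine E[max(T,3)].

E[max(T,3)] = Σ max(t,3)·P(T=t)
 = 3·1/16 + 3·1/8 + 4·3/16 + 5·1/16 + 6·3/16 + 7·3/16 + 8·3/16
 = 3/16 + 3/8 + 3/4 + 5/16 + 9/8 + 21/16 + 3/2
 = 89/16

5.5625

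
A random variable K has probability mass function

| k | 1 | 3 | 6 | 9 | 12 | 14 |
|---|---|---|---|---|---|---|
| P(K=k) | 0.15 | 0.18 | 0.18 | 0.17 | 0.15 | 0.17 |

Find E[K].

7.48

E[K] = Σ k·P(K=k)
 = 1·0.15 + 3·0.18 + 6·0.18 + 9·0.17 + 12·0.15 + 14·0.17
 = 0.15 + 0.54 + 1.08 + 1.53 + 1.8 + 2.38
 = 7.48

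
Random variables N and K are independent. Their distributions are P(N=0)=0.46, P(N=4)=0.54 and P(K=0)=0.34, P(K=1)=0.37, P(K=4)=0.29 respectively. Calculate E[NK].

3.3048

E[NK] = Σ_n Σ_k nk · P(N=n)P(K=k)
 = 0·0.1564 + 0·0.1702 + 0·0.1334 + 0·0.1836 + 4·0.1998 + 16·0.1566
 = 0 + 0 + 0 + 0 + 0.7992 + 2.5056
 = 3.3048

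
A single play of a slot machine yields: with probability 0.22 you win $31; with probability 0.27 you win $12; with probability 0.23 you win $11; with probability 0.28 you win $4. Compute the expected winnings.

E[payout] = 31·0.22 + 12·0.27 + 11·0.23 + 4·0.28
 = 6.82 + 3.24 + 2.53 + 1.12
 = 13.71

13.71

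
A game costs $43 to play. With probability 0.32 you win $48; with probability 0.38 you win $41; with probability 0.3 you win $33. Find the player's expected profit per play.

-2.16

E[payout] = 48·0.32 + 41·0.38 + 33·0.3
 = 15.36 + 15.58 + 9.9
 = 40.84
Net = 40.84 - 43 = -2.16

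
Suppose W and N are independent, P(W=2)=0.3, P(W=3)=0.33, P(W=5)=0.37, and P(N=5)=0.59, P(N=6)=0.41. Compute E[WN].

E[WN] = Σ_w Σ_n wn · P(W=w)P(N=n)
 = 10·0.177 + 12·0.123 + 15·0.1947 + 18·0.1353 + 25·0.2183 + 30·0.1517
 = 1.77 + 1.476 + 2.9205 + 2.4354 + 5.4575 + 4.551
 = 18.6104

18.6104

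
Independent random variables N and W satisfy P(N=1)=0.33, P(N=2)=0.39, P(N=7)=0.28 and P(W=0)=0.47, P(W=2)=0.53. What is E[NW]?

E[NW] = Σ_n Σ_w nw · P(N=n)P(W=w)
 = 0·0.1551 + 2·0.1749 + 0·0.1833 + 4·0.2067 + 0·0.1316 + 14·0.1484
 = 0 + 0.3498 + 0 + 0.8268 + 0 + 2.0776
 = 3.2542

3.2542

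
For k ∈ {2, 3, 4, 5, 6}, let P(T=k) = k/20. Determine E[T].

4.5

E[T] = Σ t·P(T=t)
 = 2·1/10 + 3·3/20 + 4·1/5 + 5·1/4 + 6·3/10
 = 1/5 + 9/20 + 4/5 + 5/4 + 9/5
 = 9/2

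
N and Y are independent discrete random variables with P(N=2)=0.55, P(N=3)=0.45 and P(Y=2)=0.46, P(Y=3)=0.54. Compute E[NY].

6.223

E[NY] = Σ_n Σ_y ny · P(N=n)P(Y=y)
 = 4·0.253 + 6·0.297 + 6·0.207 + 9·0.243
 = 1.012 + 1.782 + 1.242 + 2.187
 = 6.223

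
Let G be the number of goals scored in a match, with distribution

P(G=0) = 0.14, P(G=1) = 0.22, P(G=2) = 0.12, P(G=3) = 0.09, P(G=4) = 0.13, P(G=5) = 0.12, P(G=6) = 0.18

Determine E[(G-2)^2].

5.35

E[(G-2)^2] = Σ (g-2)^2·P(G=g)
 = 4·0.14 + 1·0.22 + 0·0.12 + 1·0.09 + 4·0.13 + 9·0.12 + 16·0.18
 = 0.56 + 0.22 + 0 + 0.09 + 0.52 + 1.08 + 2.88
 = 5.35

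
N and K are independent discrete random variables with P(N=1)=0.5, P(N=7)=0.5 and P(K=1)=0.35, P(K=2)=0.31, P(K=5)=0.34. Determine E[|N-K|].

3

E[|N-K|] = Σ_n Σ_k |n-k| · P(N=n)P(K=k)
 = 0·0.175 + 1·0.155 + 4·0.17 + 6·0.175 + 5·0.155 + 2·0.17
 = 0 + 0.155 + 0.68 + 1.05 + 0.775 + 0.34
 = 3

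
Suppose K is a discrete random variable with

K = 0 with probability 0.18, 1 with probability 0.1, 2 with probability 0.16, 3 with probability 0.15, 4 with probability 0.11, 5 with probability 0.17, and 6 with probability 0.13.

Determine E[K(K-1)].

E[K(K-1)] = Σ k(k-1)·P(K=k)
 = 0·0.18 + 0·0.1 + 2·0.16 + 6·0.15 + 12·0.11 + 20·0.17 + 30·0.13
 = 0 + 0 + 0.32 + 0.9 + 1.32 + 3.4 + 3.9
 = 9.84

9.84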